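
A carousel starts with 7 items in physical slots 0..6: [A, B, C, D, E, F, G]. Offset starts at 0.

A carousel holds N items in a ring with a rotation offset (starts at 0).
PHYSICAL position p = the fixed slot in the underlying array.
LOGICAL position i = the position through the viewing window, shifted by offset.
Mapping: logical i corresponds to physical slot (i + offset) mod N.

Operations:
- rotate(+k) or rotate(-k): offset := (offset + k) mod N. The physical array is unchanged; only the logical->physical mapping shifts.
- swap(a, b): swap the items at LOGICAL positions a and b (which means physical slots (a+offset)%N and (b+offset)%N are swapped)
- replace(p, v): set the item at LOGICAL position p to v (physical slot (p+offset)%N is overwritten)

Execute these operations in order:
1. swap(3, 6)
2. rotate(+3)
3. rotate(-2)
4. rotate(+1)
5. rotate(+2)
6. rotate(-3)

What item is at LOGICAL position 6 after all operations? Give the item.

Answer: A

Derivation:
After op 1 (swap(3, 6)): offset=0, physical=[A,B,C,G,E,F,D], logical=[A,B,C,G,E,F,D]
After op 2 (rotate(+3)): offset=3, physical=[A,B,C,G,E,F,D], logical=[G,E,F,D,A,B,C]
After op 3 (rotate(-2)): offset=1, physical=[A,B,C,G,E,F,D], logical=[B,C,G,E,F,D,A]
After op 4 (rotate(+1)): offset=2, physical=[A,B,C,G,E,F,D], logical=[C,G,E,F,D,A,B]
After op 5 (rotate(+2)): offset=4, physical=[A,B,C,G,E,F,D], logical=[E,F,D,A,B,C,G]
After op 6 (rotate(-3)): offset=1, physical=[A,B,C,G,E,F,D], logical=[B,C,G,E,F,D,A]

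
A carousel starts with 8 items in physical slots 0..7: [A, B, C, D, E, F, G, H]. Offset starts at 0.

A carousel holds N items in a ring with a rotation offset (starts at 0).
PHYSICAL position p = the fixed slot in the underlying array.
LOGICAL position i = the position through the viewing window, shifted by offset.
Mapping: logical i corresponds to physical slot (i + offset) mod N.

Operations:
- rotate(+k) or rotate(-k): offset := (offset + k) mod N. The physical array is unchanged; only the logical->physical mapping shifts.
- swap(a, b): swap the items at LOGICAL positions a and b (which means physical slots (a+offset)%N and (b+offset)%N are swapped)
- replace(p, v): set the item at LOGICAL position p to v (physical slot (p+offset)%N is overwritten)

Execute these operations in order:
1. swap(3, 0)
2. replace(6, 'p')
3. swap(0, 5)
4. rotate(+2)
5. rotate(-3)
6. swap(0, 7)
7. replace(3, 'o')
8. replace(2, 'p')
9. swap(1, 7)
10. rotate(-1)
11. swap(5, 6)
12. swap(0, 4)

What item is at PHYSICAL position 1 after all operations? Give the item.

After op 1 (swap(3, 0)): offset=0, physical=[D,B,C,A,E,F,G,H], logical=[D,B,C,A,E,F,G,H]
After op 2 (replace(6, 'p')): offset=0, physical=[D,B,C,A,E,F,p,H], logical=[D,B,C,A,E,F,p,H]
After op 3 (swap(0, 5)): offset=0, physical=[F,B,C,A,E,D,p,H], logical=[F,B,C,A,E,D,p,H]
After op 4 (rotate(+2)): offset=2, physical=[F,B,C,A,E,D,p,H], logical=[C,A,E,D,p,H,F,B]
After op 5 (rotate(-3)): offset=7, physical=[F,B,C,A,E,D,p,H], logical=[H,F,B,C,A,E,D,p]
After op 6 (swap(0, 7)): offset=7, physical=[F,B,C,A,E,D,H,p], logical=[p,F,B,C,A,E,D,H]
After op 7 (replace(3, 'o')): offset=7, physical=[F,B,o,A,E,D,H,p], logical=[p,F,B,o,A,E,D,H]
After op 8 (replace(2, 'p')): offset=7, physical=[F,p,o,A,E,D,H,p], logical=[p,F,p,o,A,E,D,H]
After op 9 (swap(1, 7)): offset=7, physical=[H,p,o,A,E,D,F,p], logical=[p,H,p,o,A,E,D,F]
After op 10 (rotate(-1)): offset=6, physical=[H,p,o,A,E,D,F,p], logical=[F,p,H,p,o,A,E,D]
After op 11 (swap(5, 6)): offset=6, physical=[H,p,o,E,A,D,F,p], logical=[F,p,H,p,o,E,A,D]
After op 12 (swap(0, 4)): offset=6, physical=[H,p,F,E,A,D,o,p], logical=[o,p,H,p,F,E,A,D]

Answer: p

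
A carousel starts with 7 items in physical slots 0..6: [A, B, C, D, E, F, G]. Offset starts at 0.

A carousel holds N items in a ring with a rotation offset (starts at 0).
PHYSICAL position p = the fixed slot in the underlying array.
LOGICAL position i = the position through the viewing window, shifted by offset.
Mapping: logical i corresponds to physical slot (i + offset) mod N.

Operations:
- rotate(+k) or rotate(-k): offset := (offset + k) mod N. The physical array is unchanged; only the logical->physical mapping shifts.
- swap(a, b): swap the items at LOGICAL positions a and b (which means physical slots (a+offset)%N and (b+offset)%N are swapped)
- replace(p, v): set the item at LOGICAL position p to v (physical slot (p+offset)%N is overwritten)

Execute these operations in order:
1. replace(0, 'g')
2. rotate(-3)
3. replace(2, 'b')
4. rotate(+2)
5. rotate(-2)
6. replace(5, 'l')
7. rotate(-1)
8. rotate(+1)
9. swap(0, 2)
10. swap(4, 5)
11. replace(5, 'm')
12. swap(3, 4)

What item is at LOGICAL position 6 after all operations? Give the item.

Answer: D

Derivation:
After op 1 (replace(0, 'g')): offset=0, physical=[g,B,C,D,E,F,G], logical=[g,B,C,D,E,F,G]
After op 2 (rotate(-3)): offset=4, physical=[g,B,C,D,E,F,G], logical=[E,F,G,g,B,C,D]
After op 3 (replace(2, 'b')): offset=4, physical=[g,B,C,D,E,F,b], logical=[E,F,b,g,B,C,D]
After op 4 (rotate(+2)): offset=6, physical=[g,B,C,D,E,F,b], logical=[b,g,B,C,D,E,F]
After op 5 (rotate(-2)): offset=4, physical=[g,B,C,D,E,F,b], logical=[E,F,b,g,B,C,D]
After op 6 (replace(5, 'l')): offset=4, physical=[g,B,l,D,E,F,b], logical=[E,F,b,g,B,l,D]
After op 7 (rotate(-1)): offset=3, physical=[g,B,l,D,E,F,b], logical=[D,E,F,b,g,B,l]
After op 8 (rotate(+1)): offset=4, physical=[g,B,l,D,E,F,b], logical=[E,F,b,g,B,l,D]
After op 9 (swap(0, 2)): offset=4, physical=[g,B,l,D,b,F,E], logical=[b,F,E,g,B,l,D]
After op 10 (swap(4, 5)): offset=4, physical=[g,l,B,D,b,F,E], logical=[b,F,E,g,l,B,D]
After op 11 (replace(5, 'm')): offset=4, physical=[g,l,m,D,b,F,E], logical=[b,F,E,g,l,m,D]
After op 12 (swap(3, 4)): offset=4, physical=[l,g,m,D,b,F,E], logical=[b,F,E,l,g,m,D]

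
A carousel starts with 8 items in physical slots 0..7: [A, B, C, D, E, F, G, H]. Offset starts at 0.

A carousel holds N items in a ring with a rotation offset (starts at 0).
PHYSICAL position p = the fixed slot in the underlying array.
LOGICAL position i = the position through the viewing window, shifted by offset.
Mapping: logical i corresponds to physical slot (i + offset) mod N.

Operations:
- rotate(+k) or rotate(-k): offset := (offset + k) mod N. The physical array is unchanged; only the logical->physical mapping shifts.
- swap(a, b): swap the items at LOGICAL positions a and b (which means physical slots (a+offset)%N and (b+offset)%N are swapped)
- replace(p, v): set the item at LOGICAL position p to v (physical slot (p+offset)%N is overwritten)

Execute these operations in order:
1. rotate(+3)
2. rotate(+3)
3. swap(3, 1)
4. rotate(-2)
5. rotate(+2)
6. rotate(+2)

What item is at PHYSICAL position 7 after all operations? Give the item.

Answer: B

Derivation:
After op 1 (rotate(+3)): offset=3, physical=[A,B,C,D,E,F,G,H], logical=[D,E,F,G,H,A,B,C]
After op 2 (rotate(+3)): offset=6, physical=[A,B,C,D,E,F,G,H], logical=[G,H,A,B,C,D,E,F]
After op 3 (swap(3, 1)): offset=6, physical=[A,H,C,D,E,F,G,B], logical=[G,B,A,H,C,D,E,F]
After op 4 (rotate(-2)): offset=4, physical=[A,H,C,D,E,F,G,B], logical=[E,F,G,B,A,H,C,D]
After op 5 (rotate(+2)): offset=6, physical=[A,H,C,D,E,F,G,B], logical=[G,B,A,H,C,D,E,F]
After op 6 (rotate(+2)): offset=0, physical=[A,H,C,D,E,F,G,B], logical=[A,H,C,D,E,F,G,B]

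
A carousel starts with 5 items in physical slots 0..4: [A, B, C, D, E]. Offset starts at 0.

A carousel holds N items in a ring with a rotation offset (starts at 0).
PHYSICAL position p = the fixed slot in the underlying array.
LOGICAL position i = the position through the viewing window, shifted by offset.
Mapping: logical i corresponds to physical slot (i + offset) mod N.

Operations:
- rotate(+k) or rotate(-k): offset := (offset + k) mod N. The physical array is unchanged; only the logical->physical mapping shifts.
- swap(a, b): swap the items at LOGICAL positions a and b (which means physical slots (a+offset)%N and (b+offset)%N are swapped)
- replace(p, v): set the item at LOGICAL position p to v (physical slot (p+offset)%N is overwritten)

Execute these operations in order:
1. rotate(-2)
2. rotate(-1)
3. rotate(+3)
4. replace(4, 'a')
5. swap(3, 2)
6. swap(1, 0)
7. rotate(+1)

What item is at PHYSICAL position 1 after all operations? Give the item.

Answer: A

Derivation:
After op 1 (rotate(-2)): offset=3, physical=[A,B,C,D,E], logical=[D,E,A,B,C]
After op 2 (rotate(-1)): offset=2, physical=[A,B,C,D,E], logical=[C,D,E,A,B]
After op 3 (rotate(+3)): offset=0, physical=[A,B,C,D,E], logical=[A,B,C,D,E]
After op 4 (replace(4, 'a')): offset=0, physical=[A,B,C,D,a], logical=[A,B,C,D,a]
After op 5 (swap(3, 2)): offset=0, physical=[A,B,D,C,a], logical=[A,B,D,C,a]
After op 6 (swap(1, 0)): offset=0, physical=[B,A,D,C,a], logical=[B,A,D,C,a]
After op 7 (rotate(+1)): offset=1, physical=[B,A,D,C,a], logical=[A,D,C,a,B]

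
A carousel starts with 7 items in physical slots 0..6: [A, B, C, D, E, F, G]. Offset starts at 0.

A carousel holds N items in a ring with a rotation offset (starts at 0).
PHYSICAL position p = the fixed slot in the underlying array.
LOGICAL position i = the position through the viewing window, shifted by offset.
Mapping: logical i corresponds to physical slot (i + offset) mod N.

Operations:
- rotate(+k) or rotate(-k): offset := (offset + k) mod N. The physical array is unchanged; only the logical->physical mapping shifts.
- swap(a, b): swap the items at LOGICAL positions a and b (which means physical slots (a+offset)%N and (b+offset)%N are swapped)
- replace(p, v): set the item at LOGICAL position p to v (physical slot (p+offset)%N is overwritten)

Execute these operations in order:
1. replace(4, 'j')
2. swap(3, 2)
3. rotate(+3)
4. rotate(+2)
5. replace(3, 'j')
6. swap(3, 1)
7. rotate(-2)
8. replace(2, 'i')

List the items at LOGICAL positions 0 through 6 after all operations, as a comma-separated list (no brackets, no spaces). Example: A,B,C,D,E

After op 1 (replace(4, 'j')): offset=0, physical=[A,B,C,D,j,F,G], logical=[A,B,C,D,j,F,G]
After op 2 (swap(3, 2)): offset=0, physical=[A,B,D,C,j,F,G], logical=[A,B,D,C,j,F,G]
After op 3 (rotate(+3)): offset=3, physical=[A,B,D,C,j,F,G], logical=[C,j,F,G,A,B,D]
After op 4 (rotate(+2)): offset=5, physical=[A,B,D,C,j,F,G], logical=[F,G,A,B,D,C,j]
After op 5 (replace(3, 'j')): offset=5, physical=[A,j,D,C,j,F,G], logical=[F,G,A,j,D,C,j]
After op 6 (swap(3, 1)): offset=5, physical=[A,G,D,C,j,F,j], logical=[F,j,A,G,D,C,j]
After op 7 (rotate(-2)): offset=3, physical=[A,G,D,C,j,F,j], logical=[C,j,F,j,A,G,D]
After op 8 (replace(2, 'i')): offset=3, physical=[A,G,D,C,j,i,j], logical=[C,j,i,j,A,G,D]

Answer: C,j,i,j,A,G,D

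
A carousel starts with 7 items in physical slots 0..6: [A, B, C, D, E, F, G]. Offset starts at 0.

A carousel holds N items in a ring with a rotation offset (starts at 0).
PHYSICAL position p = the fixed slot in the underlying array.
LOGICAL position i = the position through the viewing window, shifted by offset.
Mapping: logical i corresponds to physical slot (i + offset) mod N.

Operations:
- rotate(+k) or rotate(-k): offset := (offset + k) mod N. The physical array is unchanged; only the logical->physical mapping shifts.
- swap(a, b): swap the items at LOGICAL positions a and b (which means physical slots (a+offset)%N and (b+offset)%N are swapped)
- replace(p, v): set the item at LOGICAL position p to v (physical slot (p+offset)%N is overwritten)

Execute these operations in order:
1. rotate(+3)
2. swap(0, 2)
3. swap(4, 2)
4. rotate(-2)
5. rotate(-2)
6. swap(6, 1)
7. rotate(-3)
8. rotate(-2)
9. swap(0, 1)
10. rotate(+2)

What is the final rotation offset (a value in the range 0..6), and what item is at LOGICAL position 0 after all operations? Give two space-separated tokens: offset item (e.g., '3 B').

Answer: 3 F

Derivation:
After op 1 (rotate(+3)): offset=3, physical=[A,B,C,D,E,F,G], logical=[D,E,F,G,A,B,C]
After op 2 (swap(0, 2)): offset=3, physical=[A,B,C,F,E,D,G], logical=[F,E,D,G,A,B,C]
After op 3 (swap(4, 2)): offset=3, physical=[D,B,C,F,E,A,G], logical=[F,E,A,G,D,B,C]
After op 4 (rotate(-2)): offset=1, physical=[D,B,C,F,E,A,G], logical=[B,C,F,E,A,G,D]
After op 5 (rotate(-2)): offset=6, physical=[D,B,C,F,E,A,G], logical=[G,D,B,C,F,E,A]
After op 6 (swap(6, 1)): offset=6, physical=[A,B,C,F,E,D,G], logical=[G,A,B,C,F,E,D]
After op 7 (rotate(-3)): offset=3, physical=[A,B,C,F,E,D,G], logical=[F,E,D,G,A,B,C]
After op 8 (rotate(-2)): offset=1, physical=[A,B,C,F,E,D,G], logical=[B,C,F,E,D,G,A]
After op 9 (swap(0, 1)): offset=1, physical=[A,C,B,F,E,D,G], logical=[C,B,F,E,D,G,A]
After op 10 (rotate(+2)): offset=3, physical=[A,C,B,F,E,D,G], logical=[F,E,D,G,A,C,B]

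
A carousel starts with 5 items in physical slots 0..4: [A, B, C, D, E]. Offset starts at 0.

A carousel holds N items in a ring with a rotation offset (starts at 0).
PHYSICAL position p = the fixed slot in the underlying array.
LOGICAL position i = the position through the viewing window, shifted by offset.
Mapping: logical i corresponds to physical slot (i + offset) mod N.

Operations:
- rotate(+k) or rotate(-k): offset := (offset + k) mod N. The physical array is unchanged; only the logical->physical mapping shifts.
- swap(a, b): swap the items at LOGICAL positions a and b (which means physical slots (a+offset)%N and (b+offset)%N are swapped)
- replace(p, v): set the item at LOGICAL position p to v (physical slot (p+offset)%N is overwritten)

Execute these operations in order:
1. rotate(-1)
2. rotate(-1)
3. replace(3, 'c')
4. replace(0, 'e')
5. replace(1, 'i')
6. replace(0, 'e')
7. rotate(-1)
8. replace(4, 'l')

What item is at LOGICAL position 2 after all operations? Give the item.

Answer: i

Derivation:
After op 1 (rotate(-1)): offset=4, physical=[A,B,C,D,E], logical=[E,A,B,C,D]
After op 2 (rotate(-1)): offset=3, physical=[A,B,C,D,E], logical=[D,E,A,B,C]
After op 3 (replace(3, 'c')): offset=3, physical=[A,c,C,D,E], logical=[D,E,A,c,C]
After op 4 (replace(0, 'e')): offset=3, physical=[A,c,C,e,E], logical=[e,E,A,c,C]
After op 5 (replace(1, 'i')): offset=3, physical=[A,c,C,e,i], logical=[e,i,A,c,C]
After op 6 (replace(0, 'e')): offset=3, physical=[A,c,C,e,i], logical=[e,i,A,c,C]
After op 7 (rotate(-1)): offset=2, physical=[A,c,C,e,i], logical=[C,e,i,A,c]
After op 8 (replace(4, 'l')): offset=2, physical=[A,l,C,e,i], logical=[C,e,i,A,l]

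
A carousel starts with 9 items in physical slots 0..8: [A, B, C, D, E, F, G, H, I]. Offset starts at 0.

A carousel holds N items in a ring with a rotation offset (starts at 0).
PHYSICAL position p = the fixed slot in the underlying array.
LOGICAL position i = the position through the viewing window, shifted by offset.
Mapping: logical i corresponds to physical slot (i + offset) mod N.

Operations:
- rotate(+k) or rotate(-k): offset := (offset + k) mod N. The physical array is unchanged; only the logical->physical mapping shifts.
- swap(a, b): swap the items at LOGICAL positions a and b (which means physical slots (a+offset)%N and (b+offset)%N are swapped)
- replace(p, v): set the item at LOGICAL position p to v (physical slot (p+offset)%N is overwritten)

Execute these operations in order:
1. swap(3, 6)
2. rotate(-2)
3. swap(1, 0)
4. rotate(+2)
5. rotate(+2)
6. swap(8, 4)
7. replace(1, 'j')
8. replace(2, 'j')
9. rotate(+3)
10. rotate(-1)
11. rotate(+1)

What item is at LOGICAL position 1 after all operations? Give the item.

After op 1 (swap(3, 6)): offset=0, physical=[A,B,C,G,E,F,D,H,I], logical=[A,B,C,G,E,F,D,H,I]
After op 2 (rotate(-2)): offset=7, physical=[A,B,C,G,E,F,D,H,I], logical=[H,I,A,B,C,G,E,F,D]
After op 3 (swap(1, 0)): offset=7, physical=[A,B,C,G,E,F,D,I,H], logical=[I,H,A,B,C,G,E,F,D]
After op 4 (rotate(+2)): offset=0, physical=[A,B,C,G,E,F,D,I,H], logical=[A,B,C,G,E,F,D,I,H]
After op 5 (rotate(+2)): offset=2, physical=[A,B,C,G,E,F,D,I,H], logical=[C,G,E,F,D,I,H,A,B]
After op 6 (swap(8, 4)): offset=2, physical=[A,D,C,G,E,F,B,I,H], logical=[C,G,E,F,B,I,H,A,D]
After op 7 (replace(1, 'j')): offset=2, physical=[A,D,C,j,E,F,B,I,H], logical=[C,j,E,F,B,I,H,A,D]
After op 8 (replace(2, 'j')): offset=2, physical=[A,D,C,j,j,F,B,I,H], logical=[C,j,j,F,B,I,H,A,D]
After op 9 (rotate(+3)): offset=5, physical=[A,D,C,j,j,F,B,I,H], logical=[F,B,I,H,A,D,C,j,j]
After op 10 (rotate(-1)): offset=4, physical=[A,D,C,j,j,F,B,I,H], logical=[j,F,B,I,H,A,D,C,j]
After op 11 (rotate(+1)): offset=5, physical=[A,D,C,j,j,F,B,I,H], logical=[F,B,I,H,A,D,C,j,j]

Answer: B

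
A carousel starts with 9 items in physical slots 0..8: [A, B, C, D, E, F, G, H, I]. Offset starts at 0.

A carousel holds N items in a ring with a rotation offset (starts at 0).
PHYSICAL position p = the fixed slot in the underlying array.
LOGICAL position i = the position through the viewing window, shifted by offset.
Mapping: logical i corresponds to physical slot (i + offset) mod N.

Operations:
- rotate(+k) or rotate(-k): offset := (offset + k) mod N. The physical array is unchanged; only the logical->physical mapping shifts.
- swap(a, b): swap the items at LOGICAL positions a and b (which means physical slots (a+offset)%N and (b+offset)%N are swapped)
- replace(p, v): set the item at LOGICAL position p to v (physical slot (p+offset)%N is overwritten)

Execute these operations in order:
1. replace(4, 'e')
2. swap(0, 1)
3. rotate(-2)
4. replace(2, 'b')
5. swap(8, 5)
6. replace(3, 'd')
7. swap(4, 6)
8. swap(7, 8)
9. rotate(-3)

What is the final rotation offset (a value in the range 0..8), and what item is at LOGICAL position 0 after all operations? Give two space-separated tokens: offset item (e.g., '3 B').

Answer: 4 C

Derivation:
After op 1 (replace(4, 'e')): offset=0, physical=[A,B,C,D,e,F,G,H,I], logical=[A,B,C,D,e,F,G,H,I]
After op 2 (swap(0, 1)): offset=0, physical=[B,A,C,D,e,F,G,H,I], logical=[B,A,C,D,e,F,G,H,I]
After op 3 (rotate(-2)): offset=7, physical=[B,A,C,D,e,F,G,H,I], logical=[H,I,B,A,C,D,e,F,G]
After op 4 (replace(2, 'b')): offset=7, physical=[b,A,C,D,e,F,G,H,I], logical=[H,I,b,A,C,D,e,F,G]
After op 5 (swap(8, 5)): offset=7, physical=[b,A,C,G,e,F,D,H,I], logical=[H,I,b,A,C,G,e,F,D]
After op 6 (replace(3, 'd')): offset=7, physical=[b,d,C,G,e,F,D,H,I], logical=[H,I,b,d,C,G,e,F,D]
After op 7 (swap(4, 6)): offset=7, physical=[b,d,e,G,C,F,D,H,I], logical=[H,I,b,d,e,G,C,F,D]
After op 8 (swap(7, 8)): offset=7, physical=[b,d,e,G,C,D,F,H,I], logical=[H,I,b,d,e,G,C,D,F]
After op 9 (rotate(-3)): offset=4, physical=[b,d,e,G,C,D,F,H,I], logical=[C,D,F,H,I,b,d,e,G]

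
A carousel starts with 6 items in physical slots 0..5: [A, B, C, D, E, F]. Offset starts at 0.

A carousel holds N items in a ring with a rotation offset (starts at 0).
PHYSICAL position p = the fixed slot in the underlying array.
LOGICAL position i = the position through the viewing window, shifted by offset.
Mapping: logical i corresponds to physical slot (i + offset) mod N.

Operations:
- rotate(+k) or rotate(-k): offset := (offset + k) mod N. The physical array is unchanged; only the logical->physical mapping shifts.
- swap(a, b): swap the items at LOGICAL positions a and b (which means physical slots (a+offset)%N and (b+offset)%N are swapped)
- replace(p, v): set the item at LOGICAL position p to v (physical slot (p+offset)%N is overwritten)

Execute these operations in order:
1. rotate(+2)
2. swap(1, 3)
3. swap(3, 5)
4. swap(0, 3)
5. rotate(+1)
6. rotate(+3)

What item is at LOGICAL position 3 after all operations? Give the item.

Answer: F

Derivation:
After op 1 (rotate(+2)): offset=2, physical=[A,B,C,D,E,F], logical=[C,D,E,F,A,B]
After op 2 (swap(1, 3)): offset=2, physical=[A,B,C,F,E,D], logical=[C,F,E,D,A,B]
After op 3 (swap(3, 5)): offset=2, physical=[A,D,C,F,E,B], logical=[C,F,E,B,A,D]
After op 4 (swap(0, 3)): offset=2, physical=[A,D,B,F,E,C], logical=[B,F,E,C,A,D]
After op 5 (rotate(+1)): offset=3, physical=[A,D,B,F,E,C], logical=[F,E,C,A,D,B]
After op 6 (rotate(+3)): offset=0, physical=[A,D,B,F,E,C], logical=[A,D,B,F,E,C]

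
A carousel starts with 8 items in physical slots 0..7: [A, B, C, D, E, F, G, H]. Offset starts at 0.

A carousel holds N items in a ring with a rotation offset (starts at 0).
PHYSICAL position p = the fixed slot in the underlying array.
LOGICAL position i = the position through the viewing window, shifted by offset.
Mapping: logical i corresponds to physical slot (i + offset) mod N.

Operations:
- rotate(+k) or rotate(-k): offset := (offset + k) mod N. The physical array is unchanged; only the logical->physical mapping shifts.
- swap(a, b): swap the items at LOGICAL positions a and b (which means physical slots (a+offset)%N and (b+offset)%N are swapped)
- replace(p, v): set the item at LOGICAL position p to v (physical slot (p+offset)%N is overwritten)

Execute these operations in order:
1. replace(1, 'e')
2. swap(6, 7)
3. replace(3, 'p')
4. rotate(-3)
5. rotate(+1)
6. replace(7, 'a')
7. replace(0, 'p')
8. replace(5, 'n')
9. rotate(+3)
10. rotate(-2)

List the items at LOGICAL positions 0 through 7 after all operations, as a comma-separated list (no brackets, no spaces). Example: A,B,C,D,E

Answer: G,A,e,C,n,E,a,p

Derivation:
After op 1 (replace(1, 'e')): offset=0, physical=[A,e,C,D,E,F,G,H], logical=[A,e,C,D,E,F,G,H]
After op 2 (swap(6, 7)): offset=0, physical=[A,e,C,D,E,F,H,G], logical=[A,e,C,D,E,F,H,G]
After op 3 (replace(3, 'p')): offset=0, physical=[A,e,C,p,E,F,H,G], logical=[A,e,C,p,E,F,H,G]
After op 4 (rotate(-3)): offset=5, physical=[A,e,C,p,E,F,H,G], logical=[F,H,G,A,e,C,p,E]
After op 5 (rotate(+1)): offset=6, physical=[A,e,C,p,E,F,H,G], logical=[H,G,A,e,C,p,E,F]
After op 6 (replace(7, 'a')): offset=6, physical=[A,e,C,p,E,a,H,G], logical=[H,G,A,e,C,p,E,a]
After op 7 (replace(0, 'p')): offset=6, physical=[A,e,C,p,E,a,p,G], logical=[p,G,A,e,C,p,E,a]
After op 8 (replace(5, 'n')): offset=6, physical=[A,e,C,n,E,a,p,G], logical=[p,G,A,e,C,n,E,a]
After op 9 (rotate(+3)): offset=1, physical=[A,e,C,n,E,a,p,G], logical=[e,C,n,E,a,p,G,A]
After op 10 (rotate(-2)): offset=7, physical=[A,e,C,n,E,a,p,G], logical=[G,A,e,C,n,E,a,p]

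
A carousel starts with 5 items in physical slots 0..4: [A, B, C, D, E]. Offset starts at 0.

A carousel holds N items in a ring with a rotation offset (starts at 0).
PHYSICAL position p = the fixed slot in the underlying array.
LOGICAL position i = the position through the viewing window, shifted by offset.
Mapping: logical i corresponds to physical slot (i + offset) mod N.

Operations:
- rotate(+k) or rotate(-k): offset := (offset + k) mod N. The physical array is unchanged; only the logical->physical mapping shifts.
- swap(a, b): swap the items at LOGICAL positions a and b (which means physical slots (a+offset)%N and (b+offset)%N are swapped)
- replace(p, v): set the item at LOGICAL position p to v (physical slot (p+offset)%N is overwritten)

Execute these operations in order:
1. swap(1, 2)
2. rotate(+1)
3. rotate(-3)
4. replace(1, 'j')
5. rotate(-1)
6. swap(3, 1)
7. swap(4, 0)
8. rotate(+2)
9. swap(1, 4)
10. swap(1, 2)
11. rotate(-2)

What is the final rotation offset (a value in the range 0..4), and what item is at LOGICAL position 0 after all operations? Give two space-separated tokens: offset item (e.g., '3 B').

After op 1 (swap(1, 2)): offset=0, physical=[A,C,B,D,E], logical=[A,C,B,D,E]
After op 2 (rotate(+1)): offset=1, physical=[A,C,B,D,E], logical=[C,B,D,E,A]
After op 3 (rotate(-3)): offset=3, physical=[A,C,B,D,E], logical=[D,E,A,C,B]
After op 4 (replace(1, 'j')): offset=3, physical=[A,C,B,D,j], logical=[D,j,A,C,B]
After op 5 (rotate(-1)): offset=2, physical=[A,C,B,D,j], logical=[B,D,j,A,C]
After op 6 (swap(3, 1)): offset=2, physical=[D,C,B,A,j], logical=[B,A,j,D,C]
After op 7 (swap(4, 0)): offset=2, physical=[D,B,C,A,j], logical=[C,A,j,D,B]
After op 8 (rotate(+2)): offset=4, physical=[D,B,C,A,j], logical=[j,D,B,C,A]
After op 9 (swap(1, 4)): offset=4, physical=[A,B,C,D,j], logical=[j,A,B,C,D]
After op 10 (swap(1, 2)): offset=4, physical=[B,A,C,D,j], logical=[j,B,A,C,D]
After op 11 (rotate(-2)): offset=2, physical=[B,A,C,D,j], logical=[C,D,j,B,A]

Answer: 2 C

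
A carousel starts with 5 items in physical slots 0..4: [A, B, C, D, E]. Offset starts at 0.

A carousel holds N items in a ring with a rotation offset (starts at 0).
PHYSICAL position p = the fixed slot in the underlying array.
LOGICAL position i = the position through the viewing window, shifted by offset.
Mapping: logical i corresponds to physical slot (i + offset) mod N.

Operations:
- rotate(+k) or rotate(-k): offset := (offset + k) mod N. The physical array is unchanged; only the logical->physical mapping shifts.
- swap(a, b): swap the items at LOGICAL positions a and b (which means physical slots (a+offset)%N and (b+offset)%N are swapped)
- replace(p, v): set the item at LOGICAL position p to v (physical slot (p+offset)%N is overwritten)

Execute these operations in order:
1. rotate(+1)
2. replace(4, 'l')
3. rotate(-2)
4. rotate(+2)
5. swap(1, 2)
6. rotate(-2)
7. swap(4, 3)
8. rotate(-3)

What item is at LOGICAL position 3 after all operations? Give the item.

After op 1 (rotate(+1)): offset=1, physical=[A,B,C,D,E], logical=[B,C,D,E,A]
After op 2 (replace(4, 'l')): offset=1, physical=[l,B,C,D,E], logical=[B,C,D,E,l]
After op 3 (rotate(-2)): offset=4, physical=[l,B,C,D,E], logical=[E,l,B,C,D]
After op 4 (rotate(+2)): offset=1, physical=[l,B,C,D,E], logical=[B,C,D,E,l]
After op 5 (swap(1, 2)): offset=1, physical=[l,B,D,C,E], logical=[B,D,C,E,l]
After op 6 (rotate(-2)): offset=4, physical=[l,B,D,C,E], logical=[E,l,B,D,C]
After op 7 (swap(4, 3)): offset=4, physical=[l,B,C,D,E], logical=[E,l,B,C,D]
After op 8 (rotate(-3)): offset=1, physical=[l,B,C,D,E], logical=[B,C,D,E,l]

Answer: E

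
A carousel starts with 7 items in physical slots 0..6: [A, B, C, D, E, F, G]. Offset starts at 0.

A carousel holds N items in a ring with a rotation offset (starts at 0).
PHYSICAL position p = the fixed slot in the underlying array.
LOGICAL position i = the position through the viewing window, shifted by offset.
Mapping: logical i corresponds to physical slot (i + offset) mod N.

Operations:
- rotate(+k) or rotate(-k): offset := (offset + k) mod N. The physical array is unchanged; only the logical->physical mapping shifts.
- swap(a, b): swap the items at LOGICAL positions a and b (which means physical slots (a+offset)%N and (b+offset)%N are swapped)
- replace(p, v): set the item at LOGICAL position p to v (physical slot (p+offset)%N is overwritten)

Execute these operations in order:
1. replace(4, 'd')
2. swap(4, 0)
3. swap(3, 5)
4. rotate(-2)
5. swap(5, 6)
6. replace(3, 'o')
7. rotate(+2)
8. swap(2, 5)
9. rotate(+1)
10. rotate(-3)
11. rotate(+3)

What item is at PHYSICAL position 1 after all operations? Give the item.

After op 1 (replace(4, 'd')): offset=0, physical=[A,B,C,D,d,F,G], logical=[A,B,C,D,d,F,G]
After op 2 (swap(4, 0)): offset=0, physical=[d,B,C,D,A,F,G], logical=[d,B,C,D,A,F,G]
After op 3 (swap(3, 5)): offset=0, physical=[d,B,C,F,A,D,G], logical=[d,B,C,F,A,D,G]
After op 4 (rotate(-2)): offset=5, physical=[d,B,C,F,A,D,G], logical=[D,G,d,B,C,F,A]
After op 5 (swap(5, 6)): offset=5, physical=[d,B,C,A,F,D,G], logical=[D,G,d,B,C,A,F]
After op 6 (replace(3, 'o')): offset=5, physical=[d,o,C,A,F,D,G], logical=[D,G,d,o,C,A,F]
After op 7 (rotate(+2)): offset=0, physical=[d,o,C,A,F,D,G], logical=[d,o,C,A,F,D,G]
After op 8 (swap(2, 5)): offset=0, physical=[d,o,D,A,F,C,G], logical=[d,o,D,A,F,C,G]
After op 9 (rotate(+1)): offset=1, physical=[d,o,D,A,F,C,G], logical=[o,D,A,F,C,G,d]
After op 10 (rotate(-3)): offset=5, physical=[d,o,D,A,F,C,G], logical=[C,G,d,o,D,A,F]
After op 11 (rotate(+3)): offset=1, physical=[d,o,D,A,F,C,G], logical=[o,D,A,F,C,G,d]

Answer: o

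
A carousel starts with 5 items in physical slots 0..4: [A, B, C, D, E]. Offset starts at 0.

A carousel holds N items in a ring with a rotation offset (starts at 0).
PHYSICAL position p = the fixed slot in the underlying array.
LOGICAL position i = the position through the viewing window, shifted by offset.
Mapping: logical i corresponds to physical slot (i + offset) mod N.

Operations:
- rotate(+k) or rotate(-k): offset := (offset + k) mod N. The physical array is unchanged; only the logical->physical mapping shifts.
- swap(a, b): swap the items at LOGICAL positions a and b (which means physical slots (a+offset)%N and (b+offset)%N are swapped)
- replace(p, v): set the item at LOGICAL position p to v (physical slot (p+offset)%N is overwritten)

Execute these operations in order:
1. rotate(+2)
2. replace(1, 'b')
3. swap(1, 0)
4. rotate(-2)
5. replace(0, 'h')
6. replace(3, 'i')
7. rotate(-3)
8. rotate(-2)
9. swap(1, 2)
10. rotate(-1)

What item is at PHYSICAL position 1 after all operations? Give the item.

Answer: b

Derivation:
After op 1 (rotate(+2)): offset=2, physical=[A,B,C,D,E], logical=[C,D,E,A,B]
After op 2 (replace(1, 'b')): offset=2, physical=[A,B,C,b,E], logical=[C,b,E,A,B]
After op 3 (swap(1, 0)): offset=2, physical=[A,B,b,C,E], logical=[b,C,E,A,B]
After op 4 (rotate(-2)): offset=0, physical=[A,B,b,C,E], logical=[A,B,b,C,E]
After op 5 (replace(0, 'h')): offset=0, physical=[h,B,b,C,E], logical=[h,B,b,C,E]
After op 6 (replace(3, 'i')): offset=0, physical=[h,B,b,i,E], logical=[h,B,b,i,E]
After op 7 (rotate(-3)): offset=2, physical=[h,B,b,i,E], logical=[b,i,E,h,B]
After op 8 (rotate(-2)): offset=0, physical=[h,B,b,i,E], logical=[h,B,b,i,E]
After op 9 (swap(1, 2)): offset=0, physical=[h,b,B,i,E], logical=[h,b,B,i,E]
After op 10 (rotate(-1)): offset=4, physical=[h,b,B,i,E], logical=[E,h,b,B,i]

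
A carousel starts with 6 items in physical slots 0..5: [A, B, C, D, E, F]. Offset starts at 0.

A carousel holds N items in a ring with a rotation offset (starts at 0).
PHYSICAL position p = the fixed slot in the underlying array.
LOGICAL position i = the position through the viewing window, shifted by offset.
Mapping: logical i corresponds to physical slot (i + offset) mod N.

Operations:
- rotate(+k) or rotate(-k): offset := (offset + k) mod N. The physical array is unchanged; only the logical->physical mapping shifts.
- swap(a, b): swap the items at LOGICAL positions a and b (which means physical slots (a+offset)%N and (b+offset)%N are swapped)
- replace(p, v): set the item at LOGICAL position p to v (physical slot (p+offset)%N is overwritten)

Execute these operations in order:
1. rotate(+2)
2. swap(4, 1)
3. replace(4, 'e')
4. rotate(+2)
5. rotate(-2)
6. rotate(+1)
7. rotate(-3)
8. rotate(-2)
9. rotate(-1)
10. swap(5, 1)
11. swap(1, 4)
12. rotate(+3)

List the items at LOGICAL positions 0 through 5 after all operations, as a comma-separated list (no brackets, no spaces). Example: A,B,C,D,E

After op 1 (rotate(+2)): offset=2, physical=[A,B,C,D,E,F], logical=[C,D,E,F,A,B]
After op 2 (swap(4, 1)): offset=2, physical=[D,B,C,A,E,F], logical=[C,A,E,F,D,B]
After op 3 (replace(4, 'e')): offset=2, physical=[e,B,C,A,E,F], logical=[C,A,E,F,e,B]
After op 4 (rotate(+2)): offset=4, physical=[e,B,C,A,E,F], logical=[E,F,e,B,C,A]
After op 5 (rotate(-2)): offset=2, physical=[e,B,C,A,E,F], logical=[C,A,E,F,e,B]
After op 6 (rotate(+1)): offset=3, physical=[e,B,C,A,E,F], logical=[A,E,F,e,B,C]
After op 7 (rotate(-3)): offset=0, physical=[e,B,C,A,E,F], logical=[e,B,C,A,E,F]
After op 8 (rotate(-2)): offset=4, physical=[e,B,C,A,E,F], logical=[E,F,e,B,C,A]
After op 9 (rotate(-1)): offset=3, physical=[e,B,C,A,E,F], logical=[A,E,F,e,B,C]
After op 10 (swap(5, 1)): offset=3, physical=[e,B,E,A,C,F], logical=[A,C,F,e,B,E]
After op 11 (swap(1, 4)): offset=3, physical=[e,C,E,A,B,F], logical=[A,B,F,e,C,E]
After op 12 (rotate(+3)): offset=0, physical=[e,C,E,A,B,F], logical=[e,C,E,A,B,F]

Answer: e,C,E,A,B,F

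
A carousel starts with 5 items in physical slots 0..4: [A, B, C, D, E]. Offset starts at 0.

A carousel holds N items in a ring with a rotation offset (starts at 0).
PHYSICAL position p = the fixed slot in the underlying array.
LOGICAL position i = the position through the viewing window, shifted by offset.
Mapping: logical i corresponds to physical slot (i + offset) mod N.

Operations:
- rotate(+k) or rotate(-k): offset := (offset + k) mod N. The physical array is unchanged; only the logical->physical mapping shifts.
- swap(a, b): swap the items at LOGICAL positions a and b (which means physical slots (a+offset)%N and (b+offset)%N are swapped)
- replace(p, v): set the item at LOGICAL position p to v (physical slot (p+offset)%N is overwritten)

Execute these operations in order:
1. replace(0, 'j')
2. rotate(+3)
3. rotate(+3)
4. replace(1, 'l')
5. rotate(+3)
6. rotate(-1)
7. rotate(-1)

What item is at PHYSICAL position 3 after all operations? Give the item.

Answer: D

Derivation:
After op 1 (replace(0, 'j')): offset=0, physical=[j,B,C,D,E], logical=[j,B,C,D,E]
After op 2 (rotate(+3)): offset=3, physical=[j,B,C,D,E], logical=[D,E,j,B,C]
After op 3 (rotate(+3)): offset=1, physical=[j,B,C,D,E], logical=[B,C,D,E,j]
After op 4 (replace(1, 'l')): offset=1, physical=[j,B,l,D,E], logical=[B,l,D,E,j]
After op 5 (rotate(+3)): offset=4, physical=[j,B,l,D,E], logical=[E,j,B,l,D]
After op 6 (rotate(-1)): offset=3, physical=[j,B,l,D,E], logical=[D,E,j,B,l]
After op 7 (rotate(-1)): offset=2, physical=[j,B,l,D,E], logical=[l,D,E,j,B]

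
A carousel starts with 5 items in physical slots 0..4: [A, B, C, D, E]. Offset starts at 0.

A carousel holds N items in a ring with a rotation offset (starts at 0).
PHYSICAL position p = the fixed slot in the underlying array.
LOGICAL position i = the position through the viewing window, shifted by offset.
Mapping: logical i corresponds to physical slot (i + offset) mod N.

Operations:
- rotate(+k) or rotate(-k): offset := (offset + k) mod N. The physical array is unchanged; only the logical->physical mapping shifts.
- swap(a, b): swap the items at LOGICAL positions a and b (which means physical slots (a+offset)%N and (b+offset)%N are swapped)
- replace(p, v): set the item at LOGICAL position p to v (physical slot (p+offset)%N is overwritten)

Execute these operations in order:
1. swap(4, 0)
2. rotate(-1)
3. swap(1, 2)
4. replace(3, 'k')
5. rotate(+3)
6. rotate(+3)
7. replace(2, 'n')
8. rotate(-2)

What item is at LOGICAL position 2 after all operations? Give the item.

Answer: B

Derivation:
After op 1 (swap(4, 0)): offset=0, physical=[E,B,C,D,A], logical=[E,B,C,D,A]
After op 2 (rotate(-1)): offset=4, physical=[E,B,C,D,A], logical=[A,E,B,C,D]
After op 3 (swap(1, 2)): offset=4, physical=[B,E,C,D,A], logical=[A,B,E,C,D]
After op 4 (replace(3, 'k')): offset=4, physical=[B,E,k,D,A], logical=[A,B,E,k,D]
After op 5 (rotate(+3)): offset=2, physical=[B,E,k,D,A], logical=[k,D,A,B,E]
After op 6 (rotate(+3)): offset=0, physical=[B,E,k,D,A], logical=[B,E,k,D,A]
After op 7 (replace(2, 'n')): offset=0, physical=[B,E,n,D,A], logical=[B,E,n,D,A]
After op 8 (rotate(-2)): offset=3, physical=[B,E,n,D,A], logical=[D,A,B,E,n]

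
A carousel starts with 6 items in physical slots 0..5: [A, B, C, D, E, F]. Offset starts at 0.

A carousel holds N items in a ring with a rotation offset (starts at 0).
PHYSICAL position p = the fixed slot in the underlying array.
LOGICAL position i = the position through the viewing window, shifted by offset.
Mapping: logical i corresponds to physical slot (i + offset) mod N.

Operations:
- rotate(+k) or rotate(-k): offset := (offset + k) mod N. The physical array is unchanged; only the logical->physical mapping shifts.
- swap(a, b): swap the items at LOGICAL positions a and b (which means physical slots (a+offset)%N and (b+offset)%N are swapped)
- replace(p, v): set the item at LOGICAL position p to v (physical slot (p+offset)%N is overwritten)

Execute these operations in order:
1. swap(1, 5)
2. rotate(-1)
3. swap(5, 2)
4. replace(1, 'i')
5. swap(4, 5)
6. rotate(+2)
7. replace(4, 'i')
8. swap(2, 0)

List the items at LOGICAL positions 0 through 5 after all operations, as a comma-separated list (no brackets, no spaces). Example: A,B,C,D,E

Answer: F,C,E,D,i,i

Derivation:
After op 1 (swap(1, 5)): offset=0, physical=[A,F,C,D,E,B], logical=[A,F,C,D,E,B]
After op 2 (rotate(-1)): offset=5, physical=[A,F,C,D,E,B], logical=[B,A,F,C,D,E]
After op 3 (swap(5, 2)): offset=5, physical=[A,E,C,D,F,B], logical=[B,A,E,C,D,F]
After op 4 (replace(1, 'i')): offset=5, physical=[i,E,C,D,F,B], logical=[B,i,E,C,D,F]
After op 5 (swap(4, 5)): offset=5, physical=[i,E,C,F,D,B], logical=[B,i,E,C,F,D]
After op 6 (rotate(+2)): offset=1, physical=[i,E,C,F,D,B], logical=[E,C,F,D,B,i]
After op 7 (replace(4, 'i')): offset=1, physical=[i,E,C,F,D,i], logical=[E,C,F,D,i,i]
After op 8 (swap(2, 0)): offset=1, physical=[i,F,C,E,D,i], logical=[F,C,E,D,i,i]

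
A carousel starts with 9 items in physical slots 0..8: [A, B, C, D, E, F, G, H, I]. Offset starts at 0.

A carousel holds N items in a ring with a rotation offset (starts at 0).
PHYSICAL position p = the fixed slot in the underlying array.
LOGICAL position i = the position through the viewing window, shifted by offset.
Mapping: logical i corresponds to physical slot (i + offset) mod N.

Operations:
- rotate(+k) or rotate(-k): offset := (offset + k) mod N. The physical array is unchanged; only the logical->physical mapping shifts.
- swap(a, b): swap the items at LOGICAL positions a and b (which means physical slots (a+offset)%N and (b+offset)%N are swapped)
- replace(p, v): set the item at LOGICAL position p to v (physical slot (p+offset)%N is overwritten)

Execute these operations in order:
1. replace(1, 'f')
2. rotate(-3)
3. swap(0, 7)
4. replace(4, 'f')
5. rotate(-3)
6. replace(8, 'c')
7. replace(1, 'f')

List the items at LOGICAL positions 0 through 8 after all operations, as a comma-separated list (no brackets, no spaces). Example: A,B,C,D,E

After op 1 (replace(1, 'f')): offset=0, physical=[A,f,C,D,E,F,G,H,I], logical=[A,f,C,D,E,F,G,H,I]
After op 2 (rotate(-3)): offset=6, physical=[A,f,C,D,E,F,G,H,I], logical=[G,H,I,A,f,C,D,E,F]
After op 3 (swap(0, 7)): offset=6, physical=[A,f,C,D,G,F,E,H,I], logical=[E,H,I,A,f,C,D,G,F]
After op 4 (replace(4, 'f')): offset=6, physical=[A,f,C,D,G,F,E,H,I], logical=[E,H,I,A,f,C,D,G,F]
After op 5 (rotate(-3)): offset=3, physical=[A,f,C,D,G,F,E,H,I], logical=[D,G,F,E,H,I,A,f,C]
After op 6 (replace(8, 'c')): offset=3, physical=[A,f,c,D,G,F,E,H,I], logical=[D,G,F,E,H,I,A,f,c]
After op 7 (replace(1, 'f')): offset=3, physical=[A,f,c,D,f,F,E,H,I], logical=[D,f,F,E,H,I,A,f,c]

Answer: D,f,F,E,H,I,A,f,c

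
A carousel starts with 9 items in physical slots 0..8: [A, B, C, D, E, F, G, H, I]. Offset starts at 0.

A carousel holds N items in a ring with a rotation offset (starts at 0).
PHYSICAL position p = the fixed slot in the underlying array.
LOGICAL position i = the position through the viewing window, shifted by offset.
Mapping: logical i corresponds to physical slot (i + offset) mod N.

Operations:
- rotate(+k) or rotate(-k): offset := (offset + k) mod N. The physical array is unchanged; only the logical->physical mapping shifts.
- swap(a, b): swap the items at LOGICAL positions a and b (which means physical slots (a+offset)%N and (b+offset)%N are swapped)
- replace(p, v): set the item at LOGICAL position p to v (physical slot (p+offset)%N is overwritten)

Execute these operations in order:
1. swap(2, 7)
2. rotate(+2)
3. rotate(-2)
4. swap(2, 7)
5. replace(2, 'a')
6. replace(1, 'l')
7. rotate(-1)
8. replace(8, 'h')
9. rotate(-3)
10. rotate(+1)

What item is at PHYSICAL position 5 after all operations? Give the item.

After op 1 (swap(2, 7)): offset=0, physical=[A,B,H,D,E,F,G,C,I], logical=[A,B,H,D,E,F,G,C,I]
After op 2 (rotate(+2)): offset=2, physical=[A,B,H,D,E,F,G,C,I], logical=[H,D,E,F,G,C,I,A,B]
After op 3 (rotate(-2)): offset=0, physical=[A,B,H,D,E,F,G,C,I], logical=[A,B,H,D,E,F,G,C,I]
After op 4 (swap(2, 7)): offset=0, physical=[A,B,C,D,E,F,G,H,I], logical=[A,B,C,D,E,F,G,H,I]
After op 5 (replace(2, 'a')): offset=0, physical=[A,B,a,D,E,F,G,H,I], logical=[A,B,a,D,E,F,G,H,I]
After op 6 (replace(1, 'l')): offset=0, physical=[A,l,a,D,E,F,G,H,I], logical=[A,l,a,D,E,F,G,H,I]
After op 7 (rotate(-1)): offset=8, physical=[A,l,a,D,E,F,G,H,I], logical=[I,A,l,a,D,E,F,G,H]
After op 8 (replace(8, 'h')): offset=8, physical=[A,l,a,D,E,F,G,h,I], logical=[I,A,l,a,D,E,F,G,h]
After op 9 (rotate(-3)): offset=5, physical=[A,l,a,D,E,F,G,h,I], logical=[F,G,h,I,A,l,a,D,E]
After op 10 (rotate(+1)): offset=6, physical=[A,l,a,D,E,F,G,h,I], logical=[G,h,I,A,l,a,D,E,F]

Answer: F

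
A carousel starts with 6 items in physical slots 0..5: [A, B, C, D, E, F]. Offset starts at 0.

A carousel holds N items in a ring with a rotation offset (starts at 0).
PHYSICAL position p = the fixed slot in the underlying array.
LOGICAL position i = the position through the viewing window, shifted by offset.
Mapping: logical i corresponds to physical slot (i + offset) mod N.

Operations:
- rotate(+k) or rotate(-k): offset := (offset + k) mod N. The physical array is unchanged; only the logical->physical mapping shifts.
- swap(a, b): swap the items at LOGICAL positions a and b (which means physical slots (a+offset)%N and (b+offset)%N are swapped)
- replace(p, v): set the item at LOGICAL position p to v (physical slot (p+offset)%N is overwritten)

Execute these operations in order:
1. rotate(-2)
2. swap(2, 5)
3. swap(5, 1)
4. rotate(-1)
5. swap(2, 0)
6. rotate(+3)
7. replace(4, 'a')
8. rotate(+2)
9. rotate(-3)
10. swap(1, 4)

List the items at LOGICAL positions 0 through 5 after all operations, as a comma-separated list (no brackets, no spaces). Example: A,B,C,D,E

After op 1 (rotate(-2)): offset=4, physical=[A,B,C,D,E,F], logical=[E,F,A,B,C,D]
After op 2 (swap(2, 5)): offset=4, physical=[D,B,C,A,E,F], logical=[E,F,D,B,C,A]
After op 3 (swap(5, 1)): offset=4, physical=[D,B,C,F,E,A], logical=[E,A,D,B,C,F]
After op 4 (rotate(-1)): offset=3, physical=[D,B,C,F,E,A], logical=[F,E,A,D,B,C]
After op 5 (swap(2, 0)): offset=3, physical=[D,B,C,A,E,F], logical=[A,E,F,D,B,C]
After op 6 (rotate(+3)): offset=0, physical=[D,B,C,A,E,F], logical=[D,B,C,A,E,F]
After op 7 (replace(4, 'a')): offset=0, physical=[D,B,C,A,a,F], logical=[D,B,C,A,a,F]
After op 8 (rotate(+2)): offset=2, physical=[D,B,C,A,a,F], logical=[C,A,a,F,D,B]
After op 9 (rotate(-3)): offset=5, physical=[D,B,C,A,a,F], logical=[F,D,B,C,A,a]
After op 10 (swap(1, 4)): offset=5, physical=[A,B,C,D,a,F], logical=[F,A,B,C,D,a]

Answer: F,A,B,C,D,a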